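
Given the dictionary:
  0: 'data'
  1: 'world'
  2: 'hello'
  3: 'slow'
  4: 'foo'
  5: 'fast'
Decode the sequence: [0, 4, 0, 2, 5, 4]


Look up each index in the dictionary:
  0 -> 'data'
  4 -> 'foo'
  0 -> 'data'
  2 -> 'hello'
  5 -> 'fast'
  4 -> 'foo'

Decoded: "data foo data hello fast foo"


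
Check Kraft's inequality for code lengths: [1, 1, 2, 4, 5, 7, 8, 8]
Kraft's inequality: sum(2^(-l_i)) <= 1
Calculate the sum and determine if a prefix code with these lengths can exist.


Sum = 2^(-1) + 2^(-1) + 2^(-2) + 2^(-4) + 2^(-5) + 2^(-7) + 2^(-8) + 2^(-8)
    = 0.5 + 0.5 + 0.25 + 0.0625 + 0.03125 + 0.0078125 + 0.00390625 + 0.00390625
    = 348/256 = 1.359375
Since 1.359375 > 1, Kraft's inequality is NOT satisfied.
A prefix code with these lengths CANNOT exist.

Kraft sum = 1.359375. Not satisfied.


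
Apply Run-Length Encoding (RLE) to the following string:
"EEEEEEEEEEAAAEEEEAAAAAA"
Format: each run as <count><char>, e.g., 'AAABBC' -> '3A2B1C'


Scanning runs left to right:
  i=0: run of 'E' x 10 -> '10E'
  i=10: run of 'A' x 3 -> '3A'
  i=13: run of 'E' x 4 -> '4E'
  i=17: run of 'A' x 6 -> '6A'

RLE = 10E3A4E6A


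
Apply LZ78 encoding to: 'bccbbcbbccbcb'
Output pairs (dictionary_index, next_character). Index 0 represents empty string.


LZ78 encoding steps:
Dictionary: {0: ''}
Step 1: w='' (idx 0), next='b' -> output (0, 'b'), add 'b' as idx 1
Step 2: w='' (idx 0), next='c' -> output (0, 'c'), add 'c' as idx 2
Step 3: w='c' (idx 2), next='b' -> output (2, 'b'), add 'cb' as idx 3
Step 4: w='b' (idx 1), next='c' -> output (1, 'c'), add 'bc' as idx 4
Step 5: w='b' (idx 1), next='b' -> output (1, 'b'), add 'bb' as idx 5
Step 6: w='c' (idx 2), next='c' -> output (2, 'c'), add 'cc' as idx 6
Step 7: w='bc' (idx 4), next='b' -> output (4, 'b'), add 'bcb' as idx 7


Encoded: [(0, 'b'), (0, 'c'), (2, 'b'), (1, 'c'), (1, 'b'), (2, 'c'), (4, 'b')]


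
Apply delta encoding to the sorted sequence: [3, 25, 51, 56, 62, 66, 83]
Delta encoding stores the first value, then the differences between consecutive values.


First value: 3
Deltas:
  25 - 3 = 22
  51 - 25 = 26
  56 - 51 = 5
  62 - 56 = 6
  66 - 62 = 4
  83 - 66 = 17


Delta encoded: [3, 22, 26, 5, 6, 4, 17]


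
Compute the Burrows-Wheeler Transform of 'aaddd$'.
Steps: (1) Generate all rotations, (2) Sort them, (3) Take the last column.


Rotations (sorted):
  0: $aaddd -> last char: d
  1: aaddd$ -> last char: $
  2: addd$a -> last char: a
  3: d$aadd -> last char: d
  4: dd$aad -> last char: d
  5: ddd$aa -> last char: a


BWT = d$adda


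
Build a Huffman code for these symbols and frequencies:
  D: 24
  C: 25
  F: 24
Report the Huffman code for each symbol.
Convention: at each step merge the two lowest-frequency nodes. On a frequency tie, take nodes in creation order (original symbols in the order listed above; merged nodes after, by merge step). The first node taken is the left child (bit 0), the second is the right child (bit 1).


Huffman tree construction:
Step 1: Merge D(24) + F(24) = 48
Step 2: Merge C(25) + (D+F)(48) = 73
Read each symbol's code off the tree from the root (left child = 0, right child = 1).

Codes:
  D: 10 (length 2)
  C: 0 (length 1)
  F: 11 (length 2)
Average code length: 121/73 = 1.6575 bits/symbol


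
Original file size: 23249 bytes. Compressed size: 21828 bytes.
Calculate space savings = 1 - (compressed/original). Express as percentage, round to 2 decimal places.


ratio = compressed/original = 21828/23249 = 0.938879
savings = 1 - ratio = 1 - 0.938879 = 0.061121
as a percentage: 0.061121 * 100 = 6.11%

Space savings = 1 - 21828/23249 = 6.11%


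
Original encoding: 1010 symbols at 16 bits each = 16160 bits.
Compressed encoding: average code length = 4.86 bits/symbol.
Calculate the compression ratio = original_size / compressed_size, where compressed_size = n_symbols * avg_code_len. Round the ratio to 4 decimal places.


original_size = n_symbols * orig_bits = 1010 * 16 = 16160 bits
compressed_size = n_symbols * avg_code_len = 1010 * 4.86 = 4908.6 bits
ratio = original_size / compressed_size = 16160 / 4908.6 = 3.2922

Compression ratio = 3.2922


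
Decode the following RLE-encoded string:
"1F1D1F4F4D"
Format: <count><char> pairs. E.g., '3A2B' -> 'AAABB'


Expanding each <count><char> pair:
  1F -> 'F'
  1D -> 'D'
  1F -> 'F'
  4F -> 'FFFF'
  4D -> 'DDDD'

Decoded = FDFFFFFDDDD


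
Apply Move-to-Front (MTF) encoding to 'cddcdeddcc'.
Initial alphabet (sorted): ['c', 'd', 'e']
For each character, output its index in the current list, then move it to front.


MTF encoding:
'c': index 0 in ['c', 'd', 'e'] -> ['c', 'd', 'e']
'd': index 1 in ['c', 'd', 'e'] -> ['d', 'c', 'e']
'd': index 0 in ['d', 'c', 'e'] -> ['d', 'c', 'e']
'c': index 1 in ['d', 'c', 'e'] -> ['c', 'd', 'e']
'd': index 1 in ['c', 'd', 'e'] -> ['d', 'c', 'e']
'e': index 2 in ['d', 'c', 'e'] -> ['e', 'd', 'c']
'd': index 1 in ['e', 'd', 'c'] -> ['d', 'e', 'c']
'd': index 0 in ['d', 'e', 'c'] -> ['d', 'e', 'c']
'c': index 2 in ['d', 'e', 'c'] -> ['c', 'd', 'e']
'c': index 0 in ['c', 'd', 'e'] -> ['c', 'd', 'e']


Output: [0, 1, 0, 1, 1, 2, 1, 0, 2, 0]


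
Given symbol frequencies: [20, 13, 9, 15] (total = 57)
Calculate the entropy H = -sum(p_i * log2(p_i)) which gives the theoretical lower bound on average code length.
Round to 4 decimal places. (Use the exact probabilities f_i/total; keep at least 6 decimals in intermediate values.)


Per-symbol terms -p_i * log2(p_i) with p_i = f_i/57:
  p = 20/57 = 0.350877: log2(p) = -1.510962, -p*log2(p) = 0.530162
  p = 13/57 = 0.228070: log2(p) = -2.132450, -p*log2(p) = 0.486348
  p = 9/57 = 0.157895: log2(p) = -2.662965, -p*log2(p) = 0.420468
  p = 15/57 = 0.263158: log2(p) = -1.925999, -p*log2(p) = 0.506842
H = 0.530162 + 0.486348 + 0.420468 + 0.506842 = 1.943820

H = 1.9438 bits/symbol


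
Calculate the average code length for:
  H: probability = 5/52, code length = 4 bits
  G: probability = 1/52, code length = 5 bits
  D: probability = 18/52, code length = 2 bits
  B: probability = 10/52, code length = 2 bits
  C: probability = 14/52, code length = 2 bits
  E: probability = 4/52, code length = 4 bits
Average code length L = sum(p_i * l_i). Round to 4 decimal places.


Weighted contributions p_i * l_i:
  H: (5/52) * 4 = 20/52
  G: (1/52) * 5 = 5/52
  D: (18/52) * 2 = 36/52
  B: (10/52) * 2 = 20/52
  C: (14/52) * 2 = 28/52
  E: (4/52) * 4 = 16/52
Sum = (20 + 5 + 36 + 20 + 28 + 16)/52 = 125/52

L = 125/52 = 2.4038 bits/symbol


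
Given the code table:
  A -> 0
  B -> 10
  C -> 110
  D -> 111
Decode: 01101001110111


Decoding:
0 -> A
110 -> C
10 -> B
0 -> A
111 -> D
0 -> A
111 -> D


Result: ACBADAD


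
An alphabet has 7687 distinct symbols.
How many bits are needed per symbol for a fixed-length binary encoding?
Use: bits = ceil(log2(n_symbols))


log2(7687) = 12.9082
Bracket: 2^12 = 4096 < 7687 <= 2^13 = 8192
So ceil(log2(7687)) = 13

bits = ceil(log2(7687)) = ceil(12.9082) = 13 bits


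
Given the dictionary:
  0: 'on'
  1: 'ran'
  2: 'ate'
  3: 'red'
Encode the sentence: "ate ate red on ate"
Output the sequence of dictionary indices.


Look up each word in the dictionary:
  'ate' -> 2
  'ate' -> 2
  'red' -> 3
  'on' -> 0
  'ate' -> 2

Encoded: [2, 2, 3, 0, 2]


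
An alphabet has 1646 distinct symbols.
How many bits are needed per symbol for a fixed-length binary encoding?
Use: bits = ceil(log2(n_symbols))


log2(1646) = 10.6847
Bracket: 2^10 = 1024 < 1646 <= 2^11 = 2048
So ceil(log2(1646)) = 11

bits = ceil(log2(1646)) = ceil(10.6847) = 11 bits


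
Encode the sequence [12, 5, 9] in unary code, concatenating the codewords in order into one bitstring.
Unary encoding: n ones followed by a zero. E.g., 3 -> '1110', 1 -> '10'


Encode each number as n ones followed by a terminating 0:
  12 -> 1111111111110 (13 bits)
  5 -> 111110 (6 bits)
  9 -> 1111111110 (10 bits)
Total length = 13 + 6 + 10 = 29 bits.

Unary([12, 5, 9]) = 11111111111101111101111111110 (29 bits)


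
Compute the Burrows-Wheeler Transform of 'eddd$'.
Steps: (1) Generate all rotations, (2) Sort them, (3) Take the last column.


Rotations (sorted):
  0: $eddd -> last char: d
  1: d$edd -> last char: d
  2: dd$ed -> last char: d
  3: ddd$e -> last char: e
  4: eddd$ -> last char: $


BWT = ddde$


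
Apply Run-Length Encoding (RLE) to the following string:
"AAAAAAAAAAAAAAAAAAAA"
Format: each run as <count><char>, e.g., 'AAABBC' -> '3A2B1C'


Scanning runs left to right:
  i=0: run of 'A' x 20 -> '20A'

RLE = 20A


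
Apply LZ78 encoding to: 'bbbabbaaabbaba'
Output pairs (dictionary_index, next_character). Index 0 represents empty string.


LZ78 encoding steps:
Dictionary: {0: ''}
Step 1: w='' (idx 0), next='b' -> output (0, 'b'), add 'b' as idx 1
Step 2: w='b' (idx 1), next='b' -> output (1, 'b'), add 'bb' as idx 2
Step 3: w='' (idx 0), next='a' -> output (0, 'a'), add 'a' as idx 3
Step 4: w='bb' (idx 2), next='a' -> output (2, 'a'), add 'bba' as idx 4
Step 5: w='a' (idx 3), next='a' -> output (3, 'a'), add 'aa' as idx 5
Step 6: w='bba' (idx 4), next='b' -> output (4, 'b'), add 'bbab' as idx 6
Step 7: w='a' (idx 3), end of input -> output (3, '')


Encoded: [(0, 'b'), (1, 'b'), (0, 'a'), (2, 'a'), (3, 'a'), (4, 'b'), (3, '')]


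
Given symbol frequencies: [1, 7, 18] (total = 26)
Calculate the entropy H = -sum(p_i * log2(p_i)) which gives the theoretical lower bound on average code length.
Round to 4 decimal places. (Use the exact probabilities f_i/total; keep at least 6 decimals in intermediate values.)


Per-symbol terms -p_i * log2(p_i) with p_i = f_i/26:
  p = 1/26 = 0.038462: log2(p) = -4.700440, -p*log2(p) = 0.180786
  p = 7/26 = 0.269231: log2(p) = -1.893085, -p*log2(p) = 0.509677
  p = 18/26 = 0.692308: log2(p) = -0.530515, -p*log2(p) = 0.367279
H = 0.180786 + 0.509677 + 0.367279 = 1.057742

H = 1.0577 bits/symbol


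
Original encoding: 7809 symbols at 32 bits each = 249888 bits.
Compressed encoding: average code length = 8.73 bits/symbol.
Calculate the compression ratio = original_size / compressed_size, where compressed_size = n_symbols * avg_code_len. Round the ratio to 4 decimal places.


original_size = n_symbols * orig_bits = 7809 * 32 = 249888 bits
compressed_size = n_symbols * avg_code_len = 7809 * 8.73 = 68172.57 bits
ratio = original_size / compressed_size = 249888 / 68172.57 = 3.6655

Compression ratio = 3.6655


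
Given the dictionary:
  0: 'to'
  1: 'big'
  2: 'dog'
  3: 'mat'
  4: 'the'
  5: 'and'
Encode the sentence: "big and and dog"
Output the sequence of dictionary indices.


Look up each word in the dictionary:
  'big' -> 1
  'and' -> 5
  'and' -> 5
  'dog' -> 2

Encoded: [1, 5, 5, 2]


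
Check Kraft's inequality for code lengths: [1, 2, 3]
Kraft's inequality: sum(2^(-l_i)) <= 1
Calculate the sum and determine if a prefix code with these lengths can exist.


Sum = 2^(-1) + 2^(-2) + 2^(-3)
    = 0.5 + 0.25 + 0.125
    = 7/8 = 0.875
Since 0.875 <= 1, Kraft's inequality IS satisfied.
A prefix code with these lengths CAN exist.

Kraft sum = 0.875. Satisfied.


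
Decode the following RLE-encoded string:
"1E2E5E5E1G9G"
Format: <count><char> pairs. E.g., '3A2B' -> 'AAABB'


Expanding each <count><char> pair:
  1E -> 'E'
  2E -> 'EE'
  5E -> 'EEEEE'
  5E -> 'EEEEE'
  1G -> 'G'
  9G -> 'GGGGGGGGG'

Decoded = EEEEEEEEEEEEEGGGGGGGGGG


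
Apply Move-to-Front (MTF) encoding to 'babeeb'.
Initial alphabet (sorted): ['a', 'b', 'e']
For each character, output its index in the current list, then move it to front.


MTF encoding:
'b': index 1 in ['a', 'b', 'e'] -> ['b', 'a', 'e']
'a': index 1 in ['b', 'a', 'e'] -> ['a', 'b', 'e']
'b': index 1 in ['a', 'b', 'e'] -> ['b', 'a', 'e']
'e': index 2 in ['b', 'a', 'e'] -> ['e', 'b', 'a']
'e': index 0 in ['e', 'b', 'a'] -> ['e', 'b', 'a']
'b': index 1 in ['e', 'b', 'a'] -> ['b', 'e', 'a']


Output: [1, 1, 1, 2, 0, 1]


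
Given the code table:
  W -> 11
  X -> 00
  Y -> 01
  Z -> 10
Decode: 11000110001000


Decoding:
11 -> W
00 -> X
01 -> Y
10 -> Z
00 -> X
10 -> Z
00 -> X


Result: WXYZXZX


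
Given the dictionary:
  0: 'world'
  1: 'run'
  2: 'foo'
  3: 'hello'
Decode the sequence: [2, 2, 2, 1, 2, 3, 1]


Look up each index in the dictionary:
  2 -> 'foo'
  2 -> 'foo'
  2 -> 'foo'
  1 -> 'run'
  2 -> 'foo'
  3 -> 'hello'
  1 -> 'run'

Decoded: "foo foo foo run foo hello run"


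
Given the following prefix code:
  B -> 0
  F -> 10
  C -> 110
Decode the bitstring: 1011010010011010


Decoding step by step:
Bits 10 -> F
Bits 110 -> C
Bits 10 -> F
Bits 0 -> B
Bits 10 -> F
Bits 0 -> B
Bits 110 -> C
Bits 10 -> F


Decoded message: FCFBFBCF


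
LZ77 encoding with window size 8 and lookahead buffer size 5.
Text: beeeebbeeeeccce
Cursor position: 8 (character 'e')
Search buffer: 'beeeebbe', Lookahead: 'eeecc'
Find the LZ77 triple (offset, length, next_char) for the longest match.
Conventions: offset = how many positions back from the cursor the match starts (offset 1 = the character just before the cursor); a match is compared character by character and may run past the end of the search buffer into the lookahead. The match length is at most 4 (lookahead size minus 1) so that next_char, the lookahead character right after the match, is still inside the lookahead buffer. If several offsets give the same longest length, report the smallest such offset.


Try each offset into the search buffer:
  offset=1 (pos 7, char 'e'): match length 3
  offset=2 (pos 6, char 'b'): match length 0
  offset=3 (pos 5, char 'b'): match length 0
  offset=4 (pos 4, char 'e'): match length 1
  offset=5 (pos 3, char 'e'): match length 2
  offset=6 (pos 2, char 'e'): match length 3
  offset=7 (pos 1, char 'e'): match length 3
  offset=8 (pos 0, char 'b'): match length 0
Longest match has length 3, found at offsets 1, 6, 7; take the smallest, offset 1.
next_char = character at position 8 + 3 = 11 -> 'c'

Best match: offset=1, length=3 (matching 'eee' starting at position 7)
LZ77 triple: (1, 3, 'c')


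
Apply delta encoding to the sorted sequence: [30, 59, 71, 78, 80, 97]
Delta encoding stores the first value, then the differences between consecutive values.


First value: 30
Deltas:
  59 - 30 = 29
  71 - 59 = 12
  78 - 71 = 7
  80 - 78 = 2
  97 - 80 = 17


Delta encoded: [30, 29, 12, 7, 2, 17]


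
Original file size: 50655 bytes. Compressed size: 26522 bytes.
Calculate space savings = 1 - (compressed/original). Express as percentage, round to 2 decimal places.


ratio = compressed/original = 26522/50655 = 0.523581
savings = 1 - ratio = 1 - 0.523581 = 0.476419
as a percentage: 0.476419 * 100 = 47.64%

Space savings = 1 - 26522/50655 = 47.64%


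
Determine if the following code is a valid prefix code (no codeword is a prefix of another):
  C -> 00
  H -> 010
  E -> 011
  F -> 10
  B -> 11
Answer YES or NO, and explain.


Checking each pair (does one codeword prefix another?):
  C='00' vs H='010': no prefix
  C='00' vs E='011': no prefix
  C='00' vs F='10': no prefix
  C='00' vs B='11': no prefix
  H='010' vs C='00': no prefix
  H='010' vs E='011': no prefix
  H='010' vs F='10': no prefix
  H='010' vs B='11': no prefix
  E='011' vs C='00': no prefix
  E='011' vs H='010': no prefix
  E='011' vs F='10': no prefix
  E='011' vs B='11': no prefix
  F='10' vs C='00': no prefix
  F='10' vs H='010': no prefix
  F='10' vs E='011': no prefix
  F='10' vs B='11': no prefix
  B='11' vs C='00': no prefix
  B='11' vs H='010': no prefix
  B='11' vs E='011': no prefix
  B='11' vs F='10': no prefix
No violation found over all pairs.

YES -- this is a valid prefix code. No codeword is a prefix of any other codeword.


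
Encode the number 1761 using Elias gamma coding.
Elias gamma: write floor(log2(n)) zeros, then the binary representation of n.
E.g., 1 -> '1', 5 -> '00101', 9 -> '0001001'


num_bits = floor(log2(1761)) + 1 = 11
leading_zeros = num_bits - 1 = 10
binary(1761) = 11011100001

Elias gamma(1761) = '0000000000' + '11011100001' = 000000000011011100001 (21 bits)


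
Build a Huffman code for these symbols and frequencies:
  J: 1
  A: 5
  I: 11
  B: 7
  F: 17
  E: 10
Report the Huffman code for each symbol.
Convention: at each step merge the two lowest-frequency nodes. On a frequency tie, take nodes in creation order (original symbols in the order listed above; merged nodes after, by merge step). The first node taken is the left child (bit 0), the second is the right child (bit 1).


Huffman tree construction:
Step 1: Merge J(1) + A(5) = 6
Step 2: Merge (J+A)(6) + B(7) = 13
Step 3: Merge E(10) + I(11) = 21
Step 4: Merge ((J+A)+B)(13) + F(17) = 30
Step 5: Merge (E+I)(21) + (((J+A)+B)+F)(30) = 51
Read each symbol's code off the tree from the root (left child = 0, right child = 1).

Codes:
  J: 1000 (length 4)
  A: 1001 (length 4)
  I: 01 (length 2)
  B: 101 (length 3)
  F: 11 (length 2)
  E: 00 (length 2)
Average code length: 121/51 = 2.3725 bits/symbol


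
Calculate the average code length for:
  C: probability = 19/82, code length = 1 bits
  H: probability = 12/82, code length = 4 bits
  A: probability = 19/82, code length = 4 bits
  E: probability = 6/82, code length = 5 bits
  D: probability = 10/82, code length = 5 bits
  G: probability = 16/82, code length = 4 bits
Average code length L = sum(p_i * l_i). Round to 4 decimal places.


Weighted contributions p_i * l_i:
  C: (19/82) * 1 = 19/82
  H: (12/82) * 4 = 48/82
  A: (19/82) * 4 = 76/82
  E: (6/82) * 5 = 30/82
  D: (10/82) * 5 = 50/82
  G: (16/82) * 4 = 64/82
Sum = (19 + 48 + 76 + 30 + 50 + 64)/82 = 287/82

L = 287/82 = 3.5000 bits/symbol


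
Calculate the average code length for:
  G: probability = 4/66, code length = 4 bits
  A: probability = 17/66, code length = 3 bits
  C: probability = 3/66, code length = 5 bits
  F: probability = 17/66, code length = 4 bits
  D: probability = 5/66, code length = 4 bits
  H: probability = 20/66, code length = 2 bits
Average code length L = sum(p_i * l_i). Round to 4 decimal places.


Weighted contributions p_i * l_i:
  G: (4/66) * 4 = 16/66
  A: (17/66) * 3 = 51/66
  C: (3/66) * 5 = 15/66
  F: (17/66) * 4 = 68/66
  D: (5/66) * 4 = 20/66
  H: (20/66) * 2 = 40/66
Sum = (16 + 51 + 15 + 68 + 20 + 40)/66 = 210/66

L = 210/66 = 3.1818 bits/symbol


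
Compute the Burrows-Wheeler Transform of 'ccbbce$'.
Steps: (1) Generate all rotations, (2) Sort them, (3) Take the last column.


Rotations (sorted):
  0: $ccbbce -> last char: e
  1: bbce$cc -> last char: c
  2: bce$ccb -> last char: b
  3: cbbce$c -> last char: c
  4: ccbbce$ -> last char: $
  5: ce$ccbb -> last char: b
  6: e$ccbbc -> last char: c


BWT = ecbc$bc


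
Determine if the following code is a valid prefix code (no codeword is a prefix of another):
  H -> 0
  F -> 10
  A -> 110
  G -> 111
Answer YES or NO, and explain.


Checking each pair (does one codeword prefix another?):
  H='0' vs F='10': no prefix
  H='0' vs A='110': no prefix
  H='0' vs G='111': no prefix
  F='10' vs H='0': no prefix
  F='10' vs A='110': no prefix
  F='10' vs G='111': no prefix
  A='110' vs H='0': no prefix
  A='110' vs F='10': no prefix
  A='110' vs G='111': no prefix
  G='111' vs H='0': no prefix
  G='111' vs F='10': no prefix
  G='111' vs A='110': no prefix
No violation found over all pairs.

YES -- this is a valid prefix code. No codeword is a prefix of any other codeword.


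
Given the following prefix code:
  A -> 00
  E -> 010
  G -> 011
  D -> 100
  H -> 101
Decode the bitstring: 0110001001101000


Decoding step by step:
Bits 011 -> G
Bits 00 -> A
Bits 010 -> E
Bits 011 -> G
Bits 010 -> E
Bits 00 -> A


Decoded message: GAEGEA


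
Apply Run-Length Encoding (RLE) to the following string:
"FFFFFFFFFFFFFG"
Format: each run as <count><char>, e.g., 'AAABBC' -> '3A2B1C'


Scanning runs left to right:
  i=0: run of 'F' x 13 -> '13F'
  i=13: run of 'G' x 1 -> '1G'

RLE = 13F1G


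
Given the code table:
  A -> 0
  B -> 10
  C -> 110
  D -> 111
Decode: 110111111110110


Decoding:
110 -> C
111 -> D
111 -> D
110 -> C
110 -> C


Result: CDDCC


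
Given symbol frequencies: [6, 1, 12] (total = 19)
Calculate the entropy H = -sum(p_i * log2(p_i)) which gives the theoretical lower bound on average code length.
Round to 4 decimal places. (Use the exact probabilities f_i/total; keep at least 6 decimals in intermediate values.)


Per-symbol terms -p_i * log2(p_i) with p_i = f_i/19:
  p = 6/19 = 0.315789: log2(p) = -1.662965, -p*log2(p) = 0.525147
  p = 1/19 = 0.052632: log2(p) = -4.247928, -p*log2(p) = 0.223575
  p = 12/19 = 0.631579: log2(p) = -0.662965, -p*log2(p) = 0.418715
H = 0.525147 + 0.223575 + 0.418715 = 1.167437

H = 1.1674 bits/symbol


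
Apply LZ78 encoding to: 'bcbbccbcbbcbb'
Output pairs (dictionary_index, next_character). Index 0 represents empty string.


LZ78 encoding steps:
Dictionary: {0: ''}
Step 1: w='' (idx 0), next='b' -> output (0, 'b'), add 'b' as idx 1
Step 2: w='' (idx 0), next='c' -> output (0, 'c'), add 'c' as idx 2
Step 3: w='b' (idx 1), next='b' -> output (1, 'b'), add 'bb' as idx 3
Step 4: w='c' (idx 2), next='c' -> output (2, 'c'), add 'cc' as idx 4
Step 5: w='b' (idx 1), next='c' -> output (1, 'c'), add 'bc' as idx 5
Step 6: w='bb' (idx 3), next='c' -> output (3, 'c'), add 'bbc' as idx 6
Step 7: w='bb' (idx 3), end of input -> output (3, '')


Encoded: [(0, 'b'), (0, 'c'), (1, 'b'), (2, 'c'), (1, 'c'), (3, 'c'), (3, '')]


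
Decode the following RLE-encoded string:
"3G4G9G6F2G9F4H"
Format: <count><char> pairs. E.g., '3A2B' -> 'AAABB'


Expanding each <count><char> pair:
  3G -> 'GGG'
  4G -> 'GGGG'
  9G -> 'GGGGGGGGG'
  6F -> 'FFFFFF'
  2G -> 'GG'
  9F -> 'FFFFFFFFF'
  4H -> 'HHHH'

Decoded = GGGGGGGGGGGGGGGGFFFFFFGGFFFFFFFFFHHHH


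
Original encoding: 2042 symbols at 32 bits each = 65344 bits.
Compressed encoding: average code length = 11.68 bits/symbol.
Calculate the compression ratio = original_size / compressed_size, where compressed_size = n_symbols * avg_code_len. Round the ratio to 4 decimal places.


original_size = n_symbols * orig_bits = 2042 * 32 = 65344 bits
compressed_size = n_symbols * avg_code_len = 2042 * 11.68 = 23850.56 bits
ratio = original_size / compressed_size = 65344 / 23850.56 = 2.7397

Compression ratio = 2.7397


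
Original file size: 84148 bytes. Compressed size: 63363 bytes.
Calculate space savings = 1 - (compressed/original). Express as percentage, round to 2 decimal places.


ratio = compressed/original = 63363/84148 = 0.752995
savings = 1 - ratio = 1 - 0.752995 = 0.247005
as a percentage: 0.247005 * 100 = 24.7%

Space savings = 1 - 63363/84148 = 24.7%


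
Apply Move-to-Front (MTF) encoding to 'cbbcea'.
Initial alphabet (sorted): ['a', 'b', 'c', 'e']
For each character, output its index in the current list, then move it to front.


MTF encoding:
'c': index 2 in ['a', 'b', 'c', 'e'] -> ['c', 'a', 'b', 'e']
'b': index 2 in ['c', 'a', 'b', 'e'] -> ['b', 'c', 'a', 'e']
'b': index 0 in ['b', 'c', 'a', 'e'] -> ['b', 'c', 'a', 'e']
'c': index 1 in ['b', 'c', 'a', 'e'] -> ['c', 'b', 'a', 'e']
'e': index 3 in ['c', 'b', 'a', 'e'] -> ['e', 'c', 'b', 'a']
'a': index 3 in ['e', 'c', 'b', 'a'] -> ['a', 'e', 'c', 'b']


Output: [2, 2, 0, 1, 3, 3]


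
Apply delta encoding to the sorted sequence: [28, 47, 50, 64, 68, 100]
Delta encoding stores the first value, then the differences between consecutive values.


First value: 28
Deltas:
  47 - 28 = 19
  50 - 47 = 3
  64 - 50 = 14
  68 - 64 = 4
  100 - 68 = 32


Delta encoded: [28, 19, 3, 14, 4, 32]


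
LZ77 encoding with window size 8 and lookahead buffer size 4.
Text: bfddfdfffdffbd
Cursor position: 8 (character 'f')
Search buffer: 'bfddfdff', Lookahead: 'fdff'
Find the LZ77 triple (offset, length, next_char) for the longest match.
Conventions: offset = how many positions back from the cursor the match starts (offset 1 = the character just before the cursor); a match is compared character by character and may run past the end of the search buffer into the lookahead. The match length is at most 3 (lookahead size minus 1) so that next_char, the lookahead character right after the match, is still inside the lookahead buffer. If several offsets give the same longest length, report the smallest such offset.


Try each offset into the search buffer:
  offset=1 (pos 7, char 'f'): match length 1
  offset=2 (pos 6, char 'f'): match length 1
  offset=3 (pos 5, char 'd'): match length 0
  offset=4 (pos 4, char 'f'): match length 3
  offset=5 (pos 3, char 'd'): match length 0
  offset=6 (pos 2, char 'd'): match length 0
  offset=7 (pos 1, char 'f'): match length 2
  offset=8 (pos 0, char 'b'): match length 0
Longest match has length 3 at offset 4.
next_char = character at position 8 + 3 = 11 -> 'f'

Best match: offset=4, length=3 (matching 'fdf' starting at position 4)
LZ77 triple: (4, 3, 'f')


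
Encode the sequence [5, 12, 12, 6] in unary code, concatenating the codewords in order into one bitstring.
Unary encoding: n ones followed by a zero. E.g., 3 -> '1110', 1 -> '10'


Encode each number as n ones followed by a terminating 0:
  5 -> 111110 (6 bits)
  12 -> 1111111111110 (13 bits)
  12 -> 1111111111110 (13 bits)
  6 -> 1111110 (7 bits)
Total length = 6 + 13 + 13 + 7 = 39 bits.

Unary([5, 12, 12, 6]) = 111110111111111111011111111111101111110 (39 bits)


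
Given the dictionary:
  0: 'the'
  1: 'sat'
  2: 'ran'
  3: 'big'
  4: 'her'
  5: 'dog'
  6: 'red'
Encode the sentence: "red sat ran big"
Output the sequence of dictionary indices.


Look up each word in the dictionary:
  'red' -> 6
  'sat' -> 1
  'ran' -> 2
  'big' -> 3

Encoded: [6, 1, 2, 3]


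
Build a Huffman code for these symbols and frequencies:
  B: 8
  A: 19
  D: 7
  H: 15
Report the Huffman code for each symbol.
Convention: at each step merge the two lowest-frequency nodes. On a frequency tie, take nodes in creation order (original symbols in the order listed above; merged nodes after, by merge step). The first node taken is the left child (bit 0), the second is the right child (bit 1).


Huffman tree construction:
Step 1: Merge D(7) + B(8) = 15
Step 2: Merge H(15) + (D+B)(15) = 30
Step 3: Merge A(19) + (H+(D+B))(30) = 49
Read each symbol's code off the tree from the root (left child = 0, right child = 1).

Codes:
  B: 111 (length 3)
  A: 0 (length 1)
  D: 110 (length 3)
  H: 10 (length 2)
Average code length: 94/49 = 1.9184 bits/symbol


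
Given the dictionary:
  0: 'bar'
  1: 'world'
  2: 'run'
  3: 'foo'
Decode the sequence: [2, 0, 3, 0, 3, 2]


Look up each index in the dictionary:
  2 -> 'run'
  0 -> 'bar'
  3 -> 'foo'
  0 -> 'bar'
  3 -> 'foo'
  2 -> 'run'

Decoded: "run bar foo bar foo run"


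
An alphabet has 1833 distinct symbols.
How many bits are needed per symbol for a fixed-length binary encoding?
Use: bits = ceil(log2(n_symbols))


log2(1833) = 10.84
Bracket: 2^10 = 1024 < 1833 <= 2^11 = 2048
So ceil(log2(1833)) = 11

bits = ceil(log2(1833)) = ceil(10.84) = 11 bits


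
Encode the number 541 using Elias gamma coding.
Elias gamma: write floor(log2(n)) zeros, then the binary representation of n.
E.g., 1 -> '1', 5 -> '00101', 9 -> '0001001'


num_bits = floor(log2(541)) + 1 = 10
leading_zeros = num_bits - 1 = 9
binary(541) = 1000011101

Elias gamma(541) = '000000000' + '1000011101' = 0000000001000011101 (19 bits)


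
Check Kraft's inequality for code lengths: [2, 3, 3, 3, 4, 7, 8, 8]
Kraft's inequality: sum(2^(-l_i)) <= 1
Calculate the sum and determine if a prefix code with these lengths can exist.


Sum = 2^(-2) + 2^(-3) + 2^(-3) + 2^(-3) + 2^(-4) + 2^(-7) + 2^(-8) + 2^(-8)
    = 0.25 + 0.125 + 0.125 + 0.125 + 0.0625 + 0.0078125 + 0.00390625 + 0.00390625
    = 180/256 = 0.703125
Since 0.703125 <= 1, Kraft's inequality IS satisfied.
A prefix code with these lengths CAN exist.

Kraft sum = 0.703125. Satisfied.


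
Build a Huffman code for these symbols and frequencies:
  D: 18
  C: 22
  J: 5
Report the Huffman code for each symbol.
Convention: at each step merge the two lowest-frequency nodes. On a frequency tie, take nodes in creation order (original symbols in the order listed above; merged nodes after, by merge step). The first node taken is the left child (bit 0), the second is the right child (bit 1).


Huffman tree construction:
Step 1: Merge J(5) + D(18) = 23
Step 2: Merge C(22) + (J+D)(23) = 45
Read each symbol's code off the tree from the root (left child = 0, right child = 1).

Codes:
  D: 11 (length 2)
  C: 0 (length 1)
  J: 10 (length 2)
Average code length: 68/45 = 1.5111 bits/symbol


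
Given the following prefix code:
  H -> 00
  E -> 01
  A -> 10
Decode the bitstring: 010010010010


Decoding step by step:
Bits 01 -> E
Bits 00 -> H
Bits 10 -> A
Bits 01 -> E
Bits 00 -> H
Bits 10 -> A


Decoded message: EHAEHA


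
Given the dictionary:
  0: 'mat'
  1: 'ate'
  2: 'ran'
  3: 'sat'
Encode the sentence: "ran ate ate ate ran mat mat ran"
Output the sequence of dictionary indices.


Look up each word in the dictionary:
  'ran' -> 2
  'ate' -> 1
  'ate' -> 1
  'ate' -> 1
  'ran' -> 2
  'mat' -> 0
  'mat' -> 0
  'ran' -> 2

Encoded: [2, 1, 1, 1, 2, 0, 0, 2]


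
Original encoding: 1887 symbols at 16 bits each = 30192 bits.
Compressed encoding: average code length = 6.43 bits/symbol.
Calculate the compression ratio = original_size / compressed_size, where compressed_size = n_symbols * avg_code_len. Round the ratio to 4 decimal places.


original_size = n_symbols * orig_bits = 1887 * 16 = 30192 bits
compressed_size = n_symbols * avg_code_len = 1887 * 6.43 = 12133.41 bits
ratio = original_size / compressed_size = 30192 / 12133.41 = 2.4883

Compression ratio = 2.4883


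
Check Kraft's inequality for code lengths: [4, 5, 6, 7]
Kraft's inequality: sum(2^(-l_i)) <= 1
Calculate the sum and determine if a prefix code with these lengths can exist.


Sum = 2^(-4) + 2^(-5) + 2^(-6) + 2^(-7)
    = 0.0625 + 0.03125 + 0.015625 + 0.0078125
    = 15/128 = 0.1171875
Since 0.1171875 <= 1, Kraft's inequality IS satisfied.
A prefix code with these lengths CAN exist.

Kraft sum = 0.1171875. Satisfied.


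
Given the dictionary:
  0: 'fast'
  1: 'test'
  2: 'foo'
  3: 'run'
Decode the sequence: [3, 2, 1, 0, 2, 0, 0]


Look up each index in the dictionary:
  3 -> 'run'
  2 -> 'foo'
  1 -> 'test'
  0 -> 'fast'
  2 -> 'foo'
  0 -> 'fast'
  0 -> 'fast'

Decoded: "run foo test fast foo fast fast"


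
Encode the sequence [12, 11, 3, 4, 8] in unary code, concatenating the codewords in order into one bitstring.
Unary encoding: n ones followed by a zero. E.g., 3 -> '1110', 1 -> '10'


Encode each number as n ones followed by a terminating 0:
  12 -> 1111111111110 (13 bits)
  11 -> 111111111110 (12 bits)
  3 -> 1110 (4 bits)
  4 -> 11110 (5 bits)
  8 -> 111111110 (9 bits)
Total length = 13 + 12 + 4 + 5 + 9 = 43 bits.

Unary([12, 11, 3, 4, 8]) = 1111111111110111111111110111011110111111110 (43 bits)


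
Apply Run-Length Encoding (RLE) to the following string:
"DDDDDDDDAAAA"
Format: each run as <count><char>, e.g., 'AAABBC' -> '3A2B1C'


Scanning runs left to right:
  i=0: run of 'D' x 8 -> '8D'
  i=8: run of 'A' x 4 -> '4A'

RLE = 8D4A


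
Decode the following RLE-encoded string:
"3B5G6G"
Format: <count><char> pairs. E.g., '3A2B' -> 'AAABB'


Expanding each <count><char> pair:
  3B -> 'BBB'
  5G -> 'GGGGG'
  6G -> 'GGGGGG'

Decoded = BBBGGGGGGGGGGG


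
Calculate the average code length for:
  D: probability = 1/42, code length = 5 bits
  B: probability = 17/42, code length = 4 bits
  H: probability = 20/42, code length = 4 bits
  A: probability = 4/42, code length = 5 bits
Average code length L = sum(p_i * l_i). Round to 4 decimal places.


Weighted contributions p_i * l_i:
  D: (1/42) * 5 = 5/42
  B: (17/42) * 4 = 68/42
  H: (20/42) * 4 = 80/42
  A: (4/42) * 5 = 20/42
Sum = (5 + 68 + 80 + 20)/42 = 173/42

L = 173/42 = 4.1190 bits/symbol


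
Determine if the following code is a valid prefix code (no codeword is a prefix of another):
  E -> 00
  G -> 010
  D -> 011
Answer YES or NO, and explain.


Checking each pair (does one codeword prefix another?):
  E='00' vs G='010': no prefix
  E='00' vs D='011': no prefix
  G='010' vs E='00': no prefix
  G='010' vs D='011': no prefix
  D='011' vs E='00': no prefix
  D='011' vs G='010': no prefix
No violation found over all pairs.

YES -- this is a valid prefix code. No codeword is a prefix of any other codeword.


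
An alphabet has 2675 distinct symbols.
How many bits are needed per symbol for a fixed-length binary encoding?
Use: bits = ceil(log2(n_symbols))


log2(2675) = 11.3853
Bracket: 2^11 = 2048 < 2675 <= 2^12 = 4096
So ceil(log2(2675)) = 12

bits = ceil(log2(2675)) = ceil(11.3853) = 12 bits


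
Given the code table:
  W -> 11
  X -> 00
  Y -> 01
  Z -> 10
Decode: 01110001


Decoding:
01 -> Y
11 -> W
00 -> X
01 -> Y


Result: YWXY


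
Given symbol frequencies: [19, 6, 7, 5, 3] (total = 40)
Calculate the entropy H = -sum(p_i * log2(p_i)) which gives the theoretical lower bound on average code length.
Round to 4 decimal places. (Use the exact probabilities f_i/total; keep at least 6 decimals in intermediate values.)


Per-symbol terms -p_i * log2(p_i) with p_i = f_i/40:
  p = 19/40 = 0.475000: log2(p) = -1.074001, -p*log2(p) = 0.510150
  p = 6/40 = 0.150000: log2(p) = -2.736966, -p*log2(p) = 0.410545
  p = 7/40 = 0.175000: log2(p) = -2.514573, -p*log2(p) = 0.440050
  p = 5/40 = 0.125000: log2(p) = -3.000000, -p*log2(p) = 0.375000
  p = 3/40 = 0.075000: log2(p) = -3.736966, -p*log2(p) = 0.280272
H = 0.510150 + 0.410545 + 0.440050 + 0.375000 + 0.280272 = 2.016017

H = 2.016 bits/symbol


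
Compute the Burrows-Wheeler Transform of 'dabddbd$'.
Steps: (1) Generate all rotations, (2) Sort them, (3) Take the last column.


Rotations (sorted):
  0: $dabddbd -> last char: d
  1: abddbd$d -> last char: d
  2: bd$dabdd -> last char: d
  3: bddbd$da -> last char: a
  4: d$dabddb -> last char: b
  5: dabddbd$ -> last char: $
  6: dbd$dabd -> last char: d
  7: ddbd$dab -> last char: b


BWT = dddab$db


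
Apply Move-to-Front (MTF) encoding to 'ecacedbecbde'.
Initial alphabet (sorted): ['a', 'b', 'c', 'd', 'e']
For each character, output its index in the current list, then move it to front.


MTF encoding:
'e': index 4 in ['a', 'b', 'c', 'd', 'e'] -> ['e', 'a', 'b', 'c', 'd']
'c': index 3 in ['e', 'a', 'b', 'c', 'd'] -> ['c', 'e', 'a', 'b', 'd']
'a': index 2 in ['c', 'e', 'a', 'b', 'd'] -> ['a', 'c', 'e', 'b', 'd']
'c': index 1 in ['a', 'c', 'e', 'b', 'd'] -> ['c', 'a', 'e', 'b', 'd']
'e': index 2 in ['c', 'a', 'e', 'b', 'd'] -> ['e', 'c', 'a', 'b', 'd']
'd': index 4 in ['e', 'c', 'a', 'b', 'd'] -> ['d', 'e', 'c', 'a', 'b']
'b': index 4 in ['d', 'e', 'c', 'a', 'b'] -> ['b', 'd', 'e', 'c', 'a']
'e': index 2 in ['b', 'd', 'e', 'c', 'a'] -> ['e', 'b', 'd', 'c', 'a']
'c': index 3 in ['e', 'b', 'd', 'c', 'a'] -> ['c', 'e', 'b', 'd', 'a']
'b': index 2 in ['c', 'e', 'b', 'd', 'a'] -> ['b', 'c', 'e', 'd', 'a']
'd': index 3 in ['b', 'c', 'e', 'd', 'a'] -> ['d', 'b', 'c', 'e', 'a']
'e': index 3 in ['d', 'b', 'c', 'e', 'a'] -> ['e', 'd', 'b', 'c', 'a']


Output: [4, 3, 2, 1, 2, 4, 4, 2, 3, 2, 3, 3]


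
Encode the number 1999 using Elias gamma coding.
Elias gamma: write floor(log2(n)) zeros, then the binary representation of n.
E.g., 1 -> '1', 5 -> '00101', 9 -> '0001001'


num_bits = floor(log2(1999)) + 1 = 11
leading_zeros = num_bits - 1 = 10
binary(1999) = 11111001111

Elias gamma(1999) = '0000000000' + '11111001111' = 000000000011111001111 (21 bits)


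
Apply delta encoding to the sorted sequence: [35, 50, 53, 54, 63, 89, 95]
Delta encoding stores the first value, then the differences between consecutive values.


First value: 35
Deltas:
  50 - 35 = 15
  53 - 50 = 3
  54 - 53 = 1
  63 - 54 = 9
  89 - 63 = 26
  95 - 89 = 6


Delta encoded: [35, 15, 3, 1, 9, 26, 6]


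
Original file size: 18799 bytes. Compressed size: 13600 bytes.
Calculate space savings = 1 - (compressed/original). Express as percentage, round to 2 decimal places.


ratio = compressed/original = 13600/18799 = 0.723443
savings = 1 - ratio = 1 - 0.723443 = 0.276557
as a percentage: 0.276557 * 100 = 27.66%

Space savings = 1 - 13600/18799 = 27.66%


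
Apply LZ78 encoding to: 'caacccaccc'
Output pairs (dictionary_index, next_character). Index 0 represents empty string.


LZ78 encoding steps:
Dictionary: {0: ''}
Step 1: w='' (idx 0), next='c' -> output (0, 'c'), add 'c' as idx 1
Step 2: w='' (idx 0), next='a' -> output (0, 'a'), add 'a' as idx 2
Step 3: w='a' (idx 2), next='c' -> output (2, 'c'), add 'ac' as idx 3
Step 4: w='c' (idx 1), next='c' -> output (1, 'c'), add 'cc' as idx 4
Step 5: w='ac' (idx 3), next='c' -> output (3, 'c'), add 'acc' as idx 5
Step 6: w='c' (idx 1), end of input -> output (1, '')


Encoded: [(0, 'c'), (0, 'a'), (2, 'c'), (1, 'c'), (3, 'c'), (1, '')]


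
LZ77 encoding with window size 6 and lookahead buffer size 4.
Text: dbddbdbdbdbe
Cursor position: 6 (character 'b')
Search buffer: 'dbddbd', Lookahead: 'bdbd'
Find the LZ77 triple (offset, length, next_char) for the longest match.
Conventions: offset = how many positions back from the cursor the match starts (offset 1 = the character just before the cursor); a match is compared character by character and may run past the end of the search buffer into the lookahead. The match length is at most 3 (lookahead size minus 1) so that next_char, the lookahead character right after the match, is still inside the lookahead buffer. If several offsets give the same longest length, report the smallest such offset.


Try each offset into the search buffer:
  offset=1 (pos 5, char 'd'): match length 0
  offset=2 (pos 4, char 'b'): match length 3
  offset=3 (pos 3, char 'd'): match length 0
  offset=4 (pos 2, char 'd'): match length 0
  offset=5 (pos 1, char 'b'): match length 2
  offset=6 (pos 0, char 'd'): match length 0
Longest match has length 3 at offset 2.
next_char = character at position 6 + 3 = 9 -> 'd'

Best match: offset=2, length=3 (matching 'bdb' starting at position 4)
LZ77 triple: (2, 3, 'd')


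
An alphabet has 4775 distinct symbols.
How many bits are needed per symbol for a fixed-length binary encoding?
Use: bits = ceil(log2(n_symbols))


log2(4775) = 12.2213
Bracket: 2^12 = 4096 < 4775 <= 2^13 = 8192
So ceil(log2(4775)) = 13

bits = ceil(log2(4775)) = ceil(12.2213) = 13 bits


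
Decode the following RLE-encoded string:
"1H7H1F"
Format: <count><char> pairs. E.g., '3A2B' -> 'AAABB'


Expanding each <count><char> pair:
  1H -> 'H'
  7H -> 'HHHHHHH'
  1F -> 'F'

Decoded = HHHHHHHHF


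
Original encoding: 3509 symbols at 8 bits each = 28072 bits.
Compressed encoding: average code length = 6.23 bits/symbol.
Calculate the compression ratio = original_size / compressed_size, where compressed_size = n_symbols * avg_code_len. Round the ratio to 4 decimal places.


original_size = n_symbols * orig_bits = 3509 * 8 = 28072 bits
compressed_size = n_symbols * avg_code_len = 3509 * 6.23 = 21861.07 bits
ratio = original_size / compressed_size = 28072 / 21861.07 = 1.2841

Compression ratio = 1.2841


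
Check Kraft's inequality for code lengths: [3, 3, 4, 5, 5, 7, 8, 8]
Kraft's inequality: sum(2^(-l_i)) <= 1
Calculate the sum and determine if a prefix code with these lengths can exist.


Sum = 2^(-3) + 2^(-3) + 2^(-4) + 2^(-5) + 2^(-5) + 2^(-7) + 2^(-8) + 2^(-8)
    = 0.125 + 0.125 + 0.0625 + 0.03125 + 0.03125 + 0.0078125 + 0.00390625 + 0.00390625
    = 100/256 = 0.390625
Since 0.390625 <= 1, Kraft's inequality IS satisfied.
A prefix code with these lengths CAN exist.

Kraft sum = 0.390625. Satisfied.


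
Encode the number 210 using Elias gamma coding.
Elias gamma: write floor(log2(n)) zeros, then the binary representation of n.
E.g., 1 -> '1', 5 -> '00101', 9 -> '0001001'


num_bits = floor(log2(210)) + 1 = 8
leading_zeros = num_bits - 1 = 7
binary(210) = 11010010

Elias gamma(210) = '0000000' + '11010010' = 000000011010010 (15 bits)


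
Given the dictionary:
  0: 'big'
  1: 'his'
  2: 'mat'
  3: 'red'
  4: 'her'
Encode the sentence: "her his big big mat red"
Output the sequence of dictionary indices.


Look up each word in the dictionary:
  'her' -> 4
  'his' -> 1
  'big' -> 0
  'big' -> 0
  'mat' -> 2
  'red' -> 3

Encoded: [4, 1, 0, 0, 2, 3]


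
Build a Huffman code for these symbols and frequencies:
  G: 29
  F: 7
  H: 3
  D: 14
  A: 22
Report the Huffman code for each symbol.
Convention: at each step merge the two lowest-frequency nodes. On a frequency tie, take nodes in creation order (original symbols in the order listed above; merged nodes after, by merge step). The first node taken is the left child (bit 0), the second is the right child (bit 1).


Huffman tree construction:
Step 1: Merge H(3) + F(7) = 10
Step 2: Merge (H+F)(10) + D(14) = 24
Step 3: Merge A(22) + ((H+F)+D)(24) = 46
Step 4: Merge G(29) + (A+((H+F)+D))(46) = 75
Read each symbol's code off the tree from the root (left child = 0, right child = 1).

Codes:
  G: 0 (length 1)
  F: 1101 (length 4)
  H: 1100 (length 4)
  D: 111 (length 3)
  A: 10 (length 2)
Average code length: 155/75 = 2.0667 bits/symbol
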